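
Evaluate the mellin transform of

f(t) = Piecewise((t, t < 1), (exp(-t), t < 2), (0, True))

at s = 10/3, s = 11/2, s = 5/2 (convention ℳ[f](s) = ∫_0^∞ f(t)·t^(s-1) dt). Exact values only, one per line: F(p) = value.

F(10/3) = -uppergamma(10/3, 2) + 3/13 + uppergamma(10/3, 1)
F(11/2) = (-105170*sqrt(2) + (-12285*sqrt(pi)*erfc(sqrt(2)) + 64 + 12285*sqrt(pi)*erfc(1))*exp(2) + 49790*E)*exp(-2)/416
F(5/2) = (-98*sqrt(2) + (-21*sqrt(pi)*erfc(sqrt(2)) + 21*sqrt(pi)*erfc(1) + 8)*exp(2) + 70*E)*exp(-2)/28

breakpoints 1: one integral from each of the 2 segments
for t in [0, 1): the term is ∫ t·t^(s-1)
for t in [1, 2): the term is ∫ exp(-t)·t^(s-1)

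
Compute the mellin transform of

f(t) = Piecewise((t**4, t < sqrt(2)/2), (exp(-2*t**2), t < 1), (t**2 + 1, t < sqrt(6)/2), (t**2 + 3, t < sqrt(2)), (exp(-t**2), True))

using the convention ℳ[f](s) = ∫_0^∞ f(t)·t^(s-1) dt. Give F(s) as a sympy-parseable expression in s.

(sqrt(2)/2)**s*(2*2**(s/2)*s*(s + 2)*(s + 4)*uppergamma(s/2, 2) - 8*2**(s/2)*s*(s + 4) - 8*2**(s/2)*(s + 4) + 20*2**s*s*(s + 4) + 24*2**s*(s + 4) - 8*3**(s/2)*s*(s + 4) - 16*3**(s/2)*(s + 4) + 2*s*(s + 2)*(s + 4)*uppergamma(s/2, 1) - 2*s*(s + 2)*(s + 4)*uppergamma(s/2, 2) + s*(s + 2))/(4*s*(s + 2)*(s + 4))
  Re(s) > -4

peel off the power substitution: t**2 on [0, 1/2); exp(-2*t) on [1/2, 1); t + 1 on [1, 3/2); …
along the cuts sqrt(2)/2, 1, sqrt(6)/2, sqrt(2), ℳ[f](s) splits into 5 integrals
piece [0, sqrt(2)/2): integrate t**4 against the kernel
the [sqrt(2)/2, 1) slice contributes ∫ exp(-2*t**2)·t^(s-1) dt
segment 1 to sqrt(6)/2 holds (t**2 + 1); add its integral
∫ (t**2 + 3)·t^(s-1) over [sqrt(6)/2, sqrt(2))
piece [sqrt(2), ∞): integrate exp(-t**2) against the kernel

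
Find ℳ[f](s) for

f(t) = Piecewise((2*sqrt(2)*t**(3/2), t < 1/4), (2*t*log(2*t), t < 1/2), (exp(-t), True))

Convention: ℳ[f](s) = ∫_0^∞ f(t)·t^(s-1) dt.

(2*2**(2*s)*(2*s + 3)*(s**2 + 2*s + 1)*uppergamma(s, 1/2) - 2*2**s*(2*s + 3) + s*(2*s + 3)*log(2) + 2*s + (2*s + 3)*log(2) + sqrt(2)*(s**2 + 2*s + 1) + 3)/(2*2**(2*s)*(2*s + 3)*(s**2 + 2*s + 1))
  Re(s) > -3/2

invert the common scale on t to get t**(3/2) on [0, 1/2); t*log(t) on [1/2, 1); exp(-t/2) on [1, ∞)
breakpoints 1/4, 1/2: one integral from each of the 3 segments
between 0 and 1/4 the integrand is 2*sqrt(2)*t**(3/2)·t^(s-1)
∫ 2*t*log(2*t)·t^(s-1) over [1/4, 1/2)
for t in [1/2, ∞): the term is ∫ exp(-t)·t^(s-1)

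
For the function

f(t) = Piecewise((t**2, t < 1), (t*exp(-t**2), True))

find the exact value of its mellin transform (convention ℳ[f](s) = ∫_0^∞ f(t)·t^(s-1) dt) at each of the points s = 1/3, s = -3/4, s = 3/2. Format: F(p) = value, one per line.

back out the shared t-power: t on [0, 1); exp(-t**2) on [1, ∞)
undo the power substitution: sqrt(t) on [0, 1); exp(-t) on [1, ∞)
split f at 1: ℳ[f](s) collects 2 kernel integrals
piece [0, 1): integrate t**2 against the kernel
between 1 and ∞ the integrand is t*exp(-t**2)·t^(s-1)

F(1/3) = uppergamma(2/3, 1)/2 + 3/7
F(-3/4) = uppergamma(1/8, 1)/2 + 4/5
F(3/2) = uppergamma(5/4, 1)/2 + 2/7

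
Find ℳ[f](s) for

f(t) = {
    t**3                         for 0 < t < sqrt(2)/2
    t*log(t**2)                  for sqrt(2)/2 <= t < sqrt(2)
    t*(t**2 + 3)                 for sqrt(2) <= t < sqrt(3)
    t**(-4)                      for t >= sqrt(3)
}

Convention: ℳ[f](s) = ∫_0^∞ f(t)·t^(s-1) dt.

back out the shared t-power: t**2 on [0, sqrt(2)/2); log(t**2) on [sqrt(2)/2, sqrt(2)); t**2 + 3 on [sqrt(2), sqrt(3)); …
remove the power substitution first: t on [0, 1/2); log(t) on [1/2, 2); t + 3 on [2, 3); …
f breaks at sqrt(2)/2, sqrt(2), sqrt(3) into 4 integrals to sum
on [0, sqrt(2)/2) integrate f = t**3 against the kernel
the [sqrt(2)/2, sqrt(2)) slice contributes ∫ t*log(t**2)·t^(s-1) dt
on [sqrt(2), sqrt(3)): add ∫ t*(t**2 + 3)·t^(s-1) dt
for t in [sqrt(3), ∞): the term is ∫ t**(-4)·t^(s-1)

2**(1/2 - s/2)*(540*2**s*(4 - s)*(s + 1)**2 + 108*2**s*(s - 4)*(s + 1)*(s + 3)*log(2) - 648*2**s*(s - 4)*(s + 1) - 216*2**s*(s - 4)*(s + 3) + 324*6**(s/2 + 1/2)*(s - 4)*(s + 1)**2 + 324*6**(s/2 + 1/2)*(s - 4)*(s + 1) - 2*sqrt(3)*6**(s/2 + 1/2)*(s + 1)**2*(s + 3) + 27*(s - 4)*(s + 1)**2 + 54*(s - 4)*(s + 1)*(s + 3)*log(2) + 108*(s - 4)*(s + 3))/(108*(s - 4)*(s + 1)**2*(s + 3))
  -3 < Re(s) < 4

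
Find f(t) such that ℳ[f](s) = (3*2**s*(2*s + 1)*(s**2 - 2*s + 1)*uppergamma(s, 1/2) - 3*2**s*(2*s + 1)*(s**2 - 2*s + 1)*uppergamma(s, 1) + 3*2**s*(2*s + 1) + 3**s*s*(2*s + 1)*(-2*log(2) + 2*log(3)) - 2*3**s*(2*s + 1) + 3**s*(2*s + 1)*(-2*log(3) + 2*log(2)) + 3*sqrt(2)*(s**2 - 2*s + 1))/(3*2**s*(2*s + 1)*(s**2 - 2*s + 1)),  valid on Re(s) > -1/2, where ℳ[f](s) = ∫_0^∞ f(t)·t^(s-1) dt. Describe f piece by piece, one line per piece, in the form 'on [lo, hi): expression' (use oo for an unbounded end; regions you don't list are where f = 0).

on [0, 1/2): sqrt(t)
on [1/2, 1): exp(-t)
on [1, 3/2): log(t)/t

breakpoints 1/2, 1: one integral from each of the 3 segments
∫ over [0, 1/2) of sqrt(t)·t^(s-1) joins the sum
piece [1/2, 1): integrate exp(-t) against the kernel
the [1, 3/2) slice contributes ∫ log(t)/t·t^(s-1) dt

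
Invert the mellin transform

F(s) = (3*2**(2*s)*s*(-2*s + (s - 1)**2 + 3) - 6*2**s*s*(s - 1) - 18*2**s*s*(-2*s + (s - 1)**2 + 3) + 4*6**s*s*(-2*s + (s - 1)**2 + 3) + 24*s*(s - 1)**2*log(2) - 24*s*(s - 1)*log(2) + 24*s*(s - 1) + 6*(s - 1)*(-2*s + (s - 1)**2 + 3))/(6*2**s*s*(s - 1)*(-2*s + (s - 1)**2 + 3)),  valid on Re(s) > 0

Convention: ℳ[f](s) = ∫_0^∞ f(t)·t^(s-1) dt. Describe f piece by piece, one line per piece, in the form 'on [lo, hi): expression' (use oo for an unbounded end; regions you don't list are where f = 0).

peel off the shared t-power: t on [0, 1/2); log(t)/t on [1/2, 1); 3 on [1, 2); …
split f at 1/2, 1, 2: ℳ[f](s) collects 4 kernel integrals
on [0, 1/2): add ∫ 1·t^(s-1) dt
the [1/2, 1) slice contributes ∫ log(t)/t**2·t^(s-1) dt
the [1, 2) slice contributes ∫ 3/t·t^(s-1) dt
∫ 2/t·t^(s-1) over [2, 3)

on [0, 1/2): 1
on [1/2, 1): log(t)/t**2
on [1, 2): 3/t
on [2, 3): 2/t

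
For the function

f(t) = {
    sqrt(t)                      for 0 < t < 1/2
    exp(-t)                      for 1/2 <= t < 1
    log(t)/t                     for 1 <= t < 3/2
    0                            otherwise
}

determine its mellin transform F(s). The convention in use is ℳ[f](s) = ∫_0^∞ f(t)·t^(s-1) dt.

summing 3 kernel integrals split by 1/2, 1 yields ℳ[f](s)
on [0, 1/2) integrate f = sqrt(t) against the kernel
∫ over [1/2, 1) of exp(-t)·t^(s-1) joins the sum
over [1, 3/2), the kernel integral of log(t)/t enters the sum

(3*2**s*(2*s + 1)*(s**2 - 2*s + 1)*uppergamma(s, 1/2) - 3*2**s*(2*s + 1)*(s**2 - 2*s + 1)*uppergamma(s, 1) + 3*2**s*(2*s + 1) + 3**s*s*(2*s + 1)*(-2*log(2) + 2*log(3)) - 2*3**s*(2*s + 1) + 3**s*(2*s + 1)*(-2*log(3) + 2*log(2)) + 3*sqrt(2)*(s**2 - 2*s + 1))/(3*2**s*(2*s + 1)*(s**2 - 2*s + 1))
  Re(s) > -1/2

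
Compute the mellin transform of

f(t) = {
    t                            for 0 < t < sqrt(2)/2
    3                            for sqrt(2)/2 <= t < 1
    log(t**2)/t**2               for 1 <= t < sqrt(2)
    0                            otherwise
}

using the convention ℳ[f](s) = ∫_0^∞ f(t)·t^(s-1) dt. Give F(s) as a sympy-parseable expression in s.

back out the power substitution: sqrt(t) on [0, 1/2); 3 on [1/2, 1); log(t)/t on [1, 2)
peel off the shared t-power: t**(3/2) on [0, 1/2); 3*t on [1/2, 1); log(t) on [1, 2)
along the cuts sqrt(2)/2, 1, ℳ[f](s) splits into 3 integrals
segment [0, sqrt(2)/2) carries t; integrate it
for t in [sqrt(2)/2, 1): the term is ∫ 3·t^(s-1)
segment [1, sqrt(2)) carries log(t**2)/t**2; integrate it

(4*2**(s/2)*s*(s + 1) + 6*2**(s/2)*(s - 2)**2*(s + 1) + 2**s*s*(s - 2)*(s + 1)*log(2) - 2*2**s*s*(s + 1) + sqrt(2)*s*(s - 2)**2 - 6*(s - 2)**2*(s + 1))/(2*2**(s/2)*s*(s - 2)**2*(s + 1))
  Re(s) > -1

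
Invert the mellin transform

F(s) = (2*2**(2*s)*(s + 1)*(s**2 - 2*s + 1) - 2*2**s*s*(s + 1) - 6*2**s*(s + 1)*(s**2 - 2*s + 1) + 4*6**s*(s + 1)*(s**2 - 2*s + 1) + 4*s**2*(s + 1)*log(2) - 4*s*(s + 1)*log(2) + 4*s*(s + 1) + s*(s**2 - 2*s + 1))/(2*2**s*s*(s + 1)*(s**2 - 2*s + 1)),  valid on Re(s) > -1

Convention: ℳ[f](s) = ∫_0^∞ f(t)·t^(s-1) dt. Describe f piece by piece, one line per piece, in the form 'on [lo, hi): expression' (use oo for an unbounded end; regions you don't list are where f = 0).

on [0, 1/2): t
on [1/2, 1): log(t)/t
on [1, 2): 3
on [2, 3): 2

the 4 pieces separated at 1/2, 1, 2 each add one integral
on [0, 1/2) integrate f = t against the kernel
piece [1/2, 1): integrate log(t)/t against the kernel
on [1, 2) integrate f = 3 against the kernel
over [2, 3), the kernel integral of 2 enters the sum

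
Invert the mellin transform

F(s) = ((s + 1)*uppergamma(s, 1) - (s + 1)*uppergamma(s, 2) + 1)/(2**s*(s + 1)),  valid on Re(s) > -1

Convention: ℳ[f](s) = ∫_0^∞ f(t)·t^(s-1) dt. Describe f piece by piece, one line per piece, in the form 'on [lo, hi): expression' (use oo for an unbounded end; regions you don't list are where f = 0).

on [0, 1/2): 2*t
on [1/2, 1): exp(-2*t)

reversing the common scale on t: t on [0, 1); exp(-t) on [1, 2)
split f at 1/2: ℳ[f](s) collects 2 kernel integrals
segment [0, 1/2) carries 2*t; integrate it
for t in [1/2, 1): the term is ∫ exp(-2*t)·t^(s-1)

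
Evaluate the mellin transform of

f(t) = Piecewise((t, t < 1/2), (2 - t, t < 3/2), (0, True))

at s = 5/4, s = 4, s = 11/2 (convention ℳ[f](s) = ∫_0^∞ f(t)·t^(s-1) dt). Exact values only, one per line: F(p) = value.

summing 2 kernel integrals split by 1/2 yields ℳ[f](s)
between 0 and 1/2 the integrand is t·t^(s-1)
[1/2, 3/2) adds the kernel integral of (2 - t)

F(5/4) = 2**(3/4)*(-26 + 63*3**(1/4))/90
F(4) = 159/160
F(11/2) = -15*sqrt(2)/4576 + 4617*sqrt(6)/9152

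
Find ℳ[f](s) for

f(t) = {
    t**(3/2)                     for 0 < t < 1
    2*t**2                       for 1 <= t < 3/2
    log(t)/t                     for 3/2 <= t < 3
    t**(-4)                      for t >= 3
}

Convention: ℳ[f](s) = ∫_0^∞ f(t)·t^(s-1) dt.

split f at 1, 3/2, 3: ℳ[f](s) collects 4 kernel integrals
segment [0, 1) carries t**(3/2); integrate it
∫ over [1, 3/2) of 2*t**2·t^(s-1) joins the sum
between 3/2 and 3 the integrand is log(t)/t·t^(s-1)
between 3 and ∞ the integrand is t**(-4)·t^(s-1)

(324*2**s*(s - 4)*(s + 2)*(s**2 - 2*s + 1) - 324*2**s*(s - 4)*(2*s + 3)*(s**2 - 2*s + 1) - 108*3**s*s*(s - 4)*(s + 2)*(2*s + 3)*log(3) + 108*3**s*s*(s - 4)*(s + 2)*(2*s + 3)*log(2) - 108*3**s*(s - 4)*(s + 2)*(2*s + 3)*log(2) + 108*3**s*(s - 4)*(s + 2)*(2*s + 3) + 108*3**s*(s - 4)*(s + 2)*(2*s + 3)*log(3) + 729*3**s*(s - 4)*(2*s + 3)*(s**2 - 2*s + 1) + 54*6**s*s*(s - 4)*(s + 2)*(2*s + 3)*log(3) - 54*6**s*(s - 4)*(s + 2)*(2*s + 3)*log(3) - 54*6**s*(s - 4)*(s + 2)*(2*s + 3) - 2*6**s*(s + 2)*(2*s + 3)*(s**2 - 2*s + 1))/(162*2**s*(s - 4)*(s + 2)*(2*s + 3)*(s**2 - 2*s + 1))
  -3/2 < Re(s) < 4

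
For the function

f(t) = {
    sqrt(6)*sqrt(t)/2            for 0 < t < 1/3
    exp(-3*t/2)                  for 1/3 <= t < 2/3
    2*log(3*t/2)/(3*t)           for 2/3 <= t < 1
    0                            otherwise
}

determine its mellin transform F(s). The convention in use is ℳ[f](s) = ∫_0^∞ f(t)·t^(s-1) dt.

3**(-s - 1)*(3*2**s*(2*s + 1)*(s**2 - 2*s + 1)*uppergamma(s, 1/2) - 3*2**s*(2*s + 1)*(s**2 - 2*s + 1)*uppergamma(s, 1) + 2**s*(6*s + 3) + 3**s*s*(2*s + 1)*(-2*log(2) + 2*log(3)) + 3**s*(-4*s - 2) + 3**s*(2*s + 1)*(-2*log(3) + 2*log(2)) + sqrt(2)*(3*s**2 - 6*s + 3))/((2*s + 1)*(s**2 - 2*s + 1))
  Re(s) > -1/2

back out the common scale on t: sqrt(t) on [0, 1/2); exp(-t) on [1/2, 1); log(t)/t on [1, 3/2)
cuts at 1/3, 2/3: linearity sums the 3 kernel integrals
∫ sqrt(6)*sqrt(t)/2·t^(s-1) over [0, 1/3)
on [1/3, 2/3) integrate f = exp(-3*t/2) against the kernel
piece [2/3, 1): integrate 2*log(3*t/2)/(3*t) against the kernel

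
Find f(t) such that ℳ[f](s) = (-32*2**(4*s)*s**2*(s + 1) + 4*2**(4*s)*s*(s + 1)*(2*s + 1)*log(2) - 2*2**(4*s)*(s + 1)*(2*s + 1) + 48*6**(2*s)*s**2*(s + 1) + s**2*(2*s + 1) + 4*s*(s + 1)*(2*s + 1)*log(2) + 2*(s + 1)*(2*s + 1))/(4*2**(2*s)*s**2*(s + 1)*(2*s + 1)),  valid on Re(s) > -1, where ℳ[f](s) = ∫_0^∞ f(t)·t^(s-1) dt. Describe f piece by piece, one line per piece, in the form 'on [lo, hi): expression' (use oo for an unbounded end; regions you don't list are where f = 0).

strip the power substitution: t**2 on [0, 1/2); log(t) on [1/2, 2); 2*t on [2, 3)
slice at 1/4, 4, transform all 3 pieces, and sum them
∫ over [0, 1/4) of t·t^(s-1) joins the sum
for t in [1/4, 4): the term is ∫ log(sqrt(t))·t^(s-1)
between 4 and 9 the integrand is 2*sqrt(t)·t^(s-1)

on [0, 1/4): t
on [1/4, 4): log(sqrt(t))
on [4, 9): 2*sqrt(t)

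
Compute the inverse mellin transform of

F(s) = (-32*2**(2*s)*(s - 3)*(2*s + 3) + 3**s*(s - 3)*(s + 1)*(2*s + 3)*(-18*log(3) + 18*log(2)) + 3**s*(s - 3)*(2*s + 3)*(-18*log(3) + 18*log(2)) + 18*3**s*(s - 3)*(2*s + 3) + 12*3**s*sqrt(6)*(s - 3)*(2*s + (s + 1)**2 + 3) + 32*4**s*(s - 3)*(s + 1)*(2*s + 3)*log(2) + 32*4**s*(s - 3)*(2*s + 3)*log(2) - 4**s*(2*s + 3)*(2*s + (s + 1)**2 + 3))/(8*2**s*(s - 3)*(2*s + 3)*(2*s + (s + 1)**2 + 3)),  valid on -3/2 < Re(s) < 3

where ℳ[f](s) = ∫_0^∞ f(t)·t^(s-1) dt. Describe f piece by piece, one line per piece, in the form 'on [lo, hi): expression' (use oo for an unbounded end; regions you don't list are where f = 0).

back out the shared t-power: t on [0, 3/2); t**(3/2)*log(t) on [3/2, 2); t**(-7/2) on [2, ∞)
back out the shared t-power: sqrt(t) on [0, 3/2); t*log(t) on [3/2, 2); t**(-4) on [2, ∞)
slice at 3/2, 2, transform all 3 pieces, and sum them
∫ t**(3/2)·t^(s-1) over [0, 3/2)
the [3/2, 2) slice contributes ∫ t**2*log(t)·t^(s-1) dt
between 2 and ∞ the integrand is t**(-3)·t^(s-1)

on [0, 3/2): t**(3/2)
on [3/2, 2): t**2*log(t)
on [2, oo): t**(-3)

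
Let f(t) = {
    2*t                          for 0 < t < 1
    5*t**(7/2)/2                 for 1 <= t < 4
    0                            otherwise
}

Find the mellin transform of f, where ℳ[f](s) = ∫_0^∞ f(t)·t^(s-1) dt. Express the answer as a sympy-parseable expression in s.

(640*2**(2*s)*(s + 1) - s + 9)/((s + 1)*(2*s + 7))
  Re(s) > -1

cuts at 1: linearity sums the 2 kernel integrals
piece [0, 1): integrate 2*t against the kernel
segment [1, 4) carries 5*t**(7/2)/2; integrate it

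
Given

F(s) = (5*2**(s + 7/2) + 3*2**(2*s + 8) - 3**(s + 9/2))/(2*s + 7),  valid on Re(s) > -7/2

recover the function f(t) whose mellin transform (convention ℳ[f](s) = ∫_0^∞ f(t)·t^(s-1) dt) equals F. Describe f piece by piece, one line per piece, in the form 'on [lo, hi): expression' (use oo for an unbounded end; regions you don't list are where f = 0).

on [0, 2): 4*t**(7/2)
on [2, 3): 3*t**(7/2)/2
on [3, 4): 3*t**(7/2)

along the cuts 2, 3, ℳ[f](s) splits into 3 integrals
∫ over [0, 2) of 4*t**(7/2)·t^(s-1) joins the sum
between 2 and 3 the integrand is 3*t**(7/2)/2·t^(s-1)
∫ 3*t**(7/2)·t^(s-1) over [3, 4)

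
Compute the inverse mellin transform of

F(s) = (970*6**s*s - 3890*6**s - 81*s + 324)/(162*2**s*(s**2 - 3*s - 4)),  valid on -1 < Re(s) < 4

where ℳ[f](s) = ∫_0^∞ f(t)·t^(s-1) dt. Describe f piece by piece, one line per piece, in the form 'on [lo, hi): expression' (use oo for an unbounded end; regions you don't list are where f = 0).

on [0, 1/2): t
on [1/2, 3): 2*t
on [3, oo): t**(-4)

breakpoints 1/2, 3: one integral from each of the 3 segments
for t in [0, 1/2): the term is ∫ t·t^(s-1)
for t in [1/2, 3): the term is ∫ 2*t·t^(s-1)
[3, ∞) adds the kernel integral of t**(-4)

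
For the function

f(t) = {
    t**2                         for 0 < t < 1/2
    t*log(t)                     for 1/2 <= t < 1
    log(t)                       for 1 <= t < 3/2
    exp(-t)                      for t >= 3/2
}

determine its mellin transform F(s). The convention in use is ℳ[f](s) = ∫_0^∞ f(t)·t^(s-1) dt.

integrate the 4 segments split at 1/2, 1, 3/2, then add the results
∫ over [0, 1/2) of t**2·t^(s-1) joins the sum
[1/2, 1) adds the kernel integral of t*log(t)
segment [1, 3/2) carries log(t); integrate it
segment [3/2, ∞) carries exp(-t); integrate it

(4*2**s*s**2*(s + 2)*(s**2 + 2*s + 1)*uppergamma(s, 3/2) - 4*2**s*s**2*(s + 2) + 4*2**s*(s + 2)*(s**2 + 2*s + 1) + 3**s*s*(s + 2)*(-4*log(2) + 4*log(3))*(s**2 + 2*s + 1) - 4*3**s*(s + 2)*(s**2 + 2*s + 1) + s**3*(s + 2)*log(4) + s**2*(s + 2)*log(4) + 2*s**2*(s + 2) + s**2*(s**2 + 2*s + 1))/(4*2**s*s**2*(s + 2)*(s**2 + 2*s + 1))
  Re(s) > -2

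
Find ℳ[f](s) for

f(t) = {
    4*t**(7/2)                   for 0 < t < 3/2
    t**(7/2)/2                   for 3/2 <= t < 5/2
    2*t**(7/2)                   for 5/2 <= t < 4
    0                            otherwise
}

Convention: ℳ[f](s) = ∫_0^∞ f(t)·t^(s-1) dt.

(7*(3/2)**(s + 7/2) + 4*4**(s + 7/2) - 3*(5/2)**(s + 7/2))/(2*s + 7)
  Re(s) > -7/2

linearity at 3/2, 5/2 turns ℳ[f](s) into 3 summed integrals
the [0, 3/2) slice contributes ∫ 4*t**(7/2)·t^(s-1) dt
segment [3/2, 5/2) carries t**(7/2)/2; integrate it
∫ 2*t**(7/2)·t^(s-1) over [5/2, 4)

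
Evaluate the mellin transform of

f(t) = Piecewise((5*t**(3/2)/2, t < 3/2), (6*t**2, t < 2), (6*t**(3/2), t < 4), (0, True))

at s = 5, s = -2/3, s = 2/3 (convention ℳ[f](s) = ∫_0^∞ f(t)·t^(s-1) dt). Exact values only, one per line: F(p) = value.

F(5) = -768*sqrt(2)/13 + 3645*sqrt(6)/1664 + 44593875/5824
F(-2/3) = -36*2**(5/6)/5 - 27*2**(2/3)*3**(1/3)/8 + 3*2**(1/6)*3**(5/6)/2 + 9*2**(1/3) + 72*2**(2/3)/5
F(2/3) = -144*2**(1/6)/13 - 81*2**(1/3)*3**(2/3)/32 + 135*2**(5/6)*3**(1/6)/104 + 9*2**(2/3) + 576*2**(1/3)/13

the 3 pieces separated at 3/2, 2 each add one integral
∫ 5*t**(3/2)/2·t^(s-1) over [0, 3/2)
over [3/2, 2), the kernel integral of 6*t**2 enters the sum
∫ over [2, 4) of 6*t**(3/2)·t^(s-1) joins the sum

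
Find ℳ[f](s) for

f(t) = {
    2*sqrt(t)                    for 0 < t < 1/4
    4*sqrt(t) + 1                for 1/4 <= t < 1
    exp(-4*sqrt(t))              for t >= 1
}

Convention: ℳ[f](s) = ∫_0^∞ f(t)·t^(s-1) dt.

invert the power substitution to get 2*t on [0, 1/2); 4*t + 1 on [1/2, 1); exp(-4*t) on [1, ∞)
the common scale on t comes off first: t on [0, 1); 2*t + 1 on [1, 2); exp(-2*t) on [2, ∞)
split f at 1/4, 1: ℳ[f](s) collects 3 kernel integrals
the [0, 1/4) slice contributes ∫ 2*sqrt(t)·t^(s-1) dt
piece [1/4, 1): integrate (4*sqrt(t) + 1) against the kernel
segment [1, ∞) carries exp(-4*sqrt(t)); integrate it

(-16**s + 10*2**(6*s)*s - 4*2**(4*s)*s + 2*2**(2*s)*s*(2*s + 1)*uppergamma(2*s, 4) + 64**s)/(64**s*s*(2*s + 1))
  Re(s) > -1/2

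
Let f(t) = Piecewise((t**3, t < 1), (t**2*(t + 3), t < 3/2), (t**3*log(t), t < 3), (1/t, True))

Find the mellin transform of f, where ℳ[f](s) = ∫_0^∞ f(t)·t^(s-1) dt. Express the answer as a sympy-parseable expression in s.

2**(-s - 2)*(-162*2**(s + 2)*(s - 1)*(s + 2)*(2*s + (s + 2)**2 + 5) - 162*2**(s + 2)*(s - 1)*(2*s + (s + 2)**2 + 5) - 81*3**(s + 2)*(s - 1)*(s + 2)**2*(s + 3)*log(3) + 81*3**(s + 2)*(s - 1)*(s + 2)**2*(s + 3)*log(2) - 81*3**(s + 2)*(s - 1)*(s + 2)*(s + 3)*log(3) + 81*3**(s + 2)*(s - 1)*(s + 2)*(s + 3)*log(2) + 81*3**(s + 2)*(s - 1)*(s + 2)*(s + 3) + 243*3**(s + 2)*(s - 1)*(s + 2)*(2*s + (s + 2)**2 + 5) + 162*3**(s + 2)*(s - 1)*(2*s + (s + 2)**2 + 5) + 162*6**(s + 2)*(s - 1)*(s + 2)**2*(s + 3)*log(3) - 162*6**(s + 2)*(s - 1)*(s + 2)*(s + 3) + 162*6**(s + 2)*(s - 1)*(s + 2)*(s + 3)*log(3) - 2*6**(s + 2)*(s + 2)*(s + 3)*(2*s + (s + 2)**2 + 5))/(54*(s - 1)*(s + 2)*(s + 3)*(2*s + (s + 2)**2 + 5))
  -3 < Re(s) < 1

the shared t-power comes off first: t on [0, 1); t + 3 on [1, 3/2); t*log(t) on [3/2, 3); …
along the cuts 1, 3/2, 3, ℳ[f](s) splits into 4 integrals
on [0, 1): add ∫ t**3·t^(s-1) dt
on [1, 3/2): add ∫ t**2*(t + 3)·t^(s-1) dt
the [3/2, 3) slice contributes ∫ t**3*log(t)·t^(s-1) dt
the [3, ∞) slice contributes ∫ 1/t·t^(s-1) dt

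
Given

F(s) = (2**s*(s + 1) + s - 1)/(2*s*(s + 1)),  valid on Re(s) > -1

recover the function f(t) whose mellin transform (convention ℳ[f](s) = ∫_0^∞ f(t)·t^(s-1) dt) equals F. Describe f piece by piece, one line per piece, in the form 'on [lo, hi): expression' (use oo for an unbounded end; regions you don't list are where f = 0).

summing 2 kernel integrals split by 1 yields ℳ[f](s)
∫ t·t^(s-1) over [0, 1)
segment 1 to 2 holds 1/2; add its integral

on [0, 1): t
on [1, 2): 1/2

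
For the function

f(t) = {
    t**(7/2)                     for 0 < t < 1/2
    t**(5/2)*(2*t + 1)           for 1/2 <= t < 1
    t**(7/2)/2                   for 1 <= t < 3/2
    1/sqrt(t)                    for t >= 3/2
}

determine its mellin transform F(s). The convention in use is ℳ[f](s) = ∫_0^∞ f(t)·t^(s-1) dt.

invert the shared t-power to get t**3 on [0, 1/2); t**2*(2*t + 1) on [1/2, 1); t**3/2 on [1, 3/2); …
peel off the shared t-power: t on [0, 1/2); 2*t + 1 on [1/2, 1); t/2 on [1, 3/2); …
decompose at 1/2, 1, 3/2; ℳ[f](s) sums the 4 pieces' integrals
on [0, 1/2): add ∫ t**(7/2)·t^(s-1) dt
piece [1/2, 1): integrate t**(5/2)*(2*t + 1) against the kernel
segment 1 to 3/2 holds t**(7/2)/2; add its integral
on [3/2, ∞): add ∫ 1/sqrt(t)·t^(s-1) dt

(960*2**s*s**2 + 2304*2**s*s - 1392*2**s + 196*3**s*sqrt(6)*s**2 - 120*3**s*sqrt(6)*s - 1525*3**s*sqrt(6) - 72*sqrt(2)*s**2 - 192*sqrt(2)*s + 114*sqrt(2))/(48*2**s*(8*s**3 + 44*s**2 + 46*s - 35))
  -7/2 < Re(s) < 1/2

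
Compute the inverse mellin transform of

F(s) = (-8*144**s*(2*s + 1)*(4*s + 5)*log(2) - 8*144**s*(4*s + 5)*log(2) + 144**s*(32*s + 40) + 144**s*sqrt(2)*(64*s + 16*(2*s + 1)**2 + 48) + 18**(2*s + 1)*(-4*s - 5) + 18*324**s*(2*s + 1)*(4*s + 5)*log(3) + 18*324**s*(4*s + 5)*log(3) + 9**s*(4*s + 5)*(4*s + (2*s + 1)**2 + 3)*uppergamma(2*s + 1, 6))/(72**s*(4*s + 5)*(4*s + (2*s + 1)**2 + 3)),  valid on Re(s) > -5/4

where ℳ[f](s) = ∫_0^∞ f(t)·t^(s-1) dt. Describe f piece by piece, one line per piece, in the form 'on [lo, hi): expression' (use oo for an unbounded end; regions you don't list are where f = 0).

reversing the common scale on t: t**(5/4) on [0, 4); t*log(sqrt(t)) on [4, 9); sqrt(t)*exp(-2*sqrt(t)) on [9, ∞)
invert the power substitution to get t**(5/2) on [0, 2); t**2*log(t) on [2, 3); t*exp(-2*t) on [3, ∞)
remove the shared t-power first: t**(3/2) on [0, 2); t*log(t) on [2, 3); exp(-2*t) on [3, ∞)
linearity at 2, 9/2 turns ℳ[f](s) into 3 summed integrals
segment 0 to 2 holds 2*2**(1/4)*t**(5/4); add its integral
∫ 2*t*log(sqrt(2)*sqrt(t))·t^(s-1) over [2, 9/2)
segment [9/2, ∞) carries sqrt(2)*sqrt(t)*exp(-2*sqrt(2)*sqrt(t)); integrate it

on [0, 2): 2*2**(1/4)*t**(5/4)
on [2, 9/2): 2*t*log(sqrt(2)*sqrt(t))
on [9/2, oo): sqrt(2)*sqrt(t)*exp(-2*sqrt(2)*sqrt(t))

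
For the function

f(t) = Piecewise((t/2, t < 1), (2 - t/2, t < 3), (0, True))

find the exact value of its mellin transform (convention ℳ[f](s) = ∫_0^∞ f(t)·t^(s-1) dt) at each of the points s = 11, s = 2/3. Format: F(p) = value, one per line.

undo the common scale on t: t on [0, 1/2); 2 - t on [1/2, 3/2)
decompose at 1; ℳ[f](s) sums the 2 pieces' integrals
between 0 and 1 the integrand is t/2·t^(s-1)
on [1, 3): add ∫ (2 - t/2)·t^(s-1) dt

F(11) = 2657179/264
F(2/3) = -12/5 + 21*3**(2/3)/10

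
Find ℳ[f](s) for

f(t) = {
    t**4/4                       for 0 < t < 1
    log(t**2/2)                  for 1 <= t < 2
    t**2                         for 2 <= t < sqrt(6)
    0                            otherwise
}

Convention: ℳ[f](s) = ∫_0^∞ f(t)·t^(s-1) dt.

strip the power substitution: t**2/4 on [0, 1); log(t/2) on [1, 4); t on [4, 6)
back out the common scale on t: t**2 on [0, 1/2); log(t) on [1/2, 2); 2*t on [2, 3)
decompose at 1, 2; ℳ[f](s) sums the 3 pieces' integrals
over [0, 1), the kernel integral of t**4/4 enters the sum
between 1 and 2 the integrand is log(t**2/2)·t^(s-1)
∫ t**2·t^(s-1) over [2, sqrt(6))

(-16*2**s*s**2*(s + 4) + 4*2**s*s*(s + 2)*(s + 4)*log(2) - 8*2**s*(s + 2)*(s + 4) + 24*6**(s/2)*s**2*(s + 4) + s**2*(s + 2) + 4*s*(s + 2)*(s + 4)*log(2) + 8*(s + 2)*(s + 4))/(4*s**2*(s + 2)*(s + 4))
  Re(s) > -4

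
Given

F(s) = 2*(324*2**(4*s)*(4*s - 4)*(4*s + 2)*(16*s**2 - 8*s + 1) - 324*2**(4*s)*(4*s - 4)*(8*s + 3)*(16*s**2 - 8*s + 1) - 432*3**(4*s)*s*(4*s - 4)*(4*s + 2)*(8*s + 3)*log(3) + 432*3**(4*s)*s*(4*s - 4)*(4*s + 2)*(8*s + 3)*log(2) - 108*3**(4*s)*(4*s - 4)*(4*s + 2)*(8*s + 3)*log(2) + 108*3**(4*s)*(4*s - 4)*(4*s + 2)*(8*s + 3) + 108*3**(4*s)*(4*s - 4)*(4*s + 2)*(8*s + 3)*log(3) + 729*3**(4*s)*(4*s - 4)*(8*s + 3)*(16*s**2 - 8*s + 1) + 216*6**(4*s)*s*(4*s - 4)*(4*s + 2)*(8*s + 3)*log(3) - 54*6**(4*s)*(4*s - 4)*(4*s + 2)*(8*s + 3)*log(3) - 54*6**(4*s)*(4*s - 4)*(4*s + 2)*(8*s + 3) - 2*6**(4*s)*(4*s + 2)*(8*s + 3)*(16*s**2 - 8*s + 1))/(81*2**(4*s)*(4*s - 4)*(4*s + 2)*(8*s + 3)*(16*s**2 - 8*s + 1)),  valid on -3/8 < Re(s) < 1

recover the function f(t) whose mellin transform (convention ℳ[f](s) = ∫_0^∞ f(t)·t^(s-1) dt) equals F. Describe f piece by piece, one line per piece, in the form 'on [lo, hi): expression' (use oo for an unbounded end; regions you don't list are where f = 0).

on [0, 1): t**(3/8)
on [1, 81/16): 2*sqrt(t)
on [81/16, 81): log(t**(1/4))/t**(1/4)
on [81, oo): 1/t

invert the power substitution to get t**(3/4) on [0, 1); 2*t on [1, 9/4); log(sqrt(t))/sqrt(t) on [9/4, 9); …
back out the power substitution: t**(3/2) on [0, 1); 2*t**2 on [1, 3/2); log(t)/t on [3/2, 3); …
linearity at 1, 81/16, 81 turns ℳ[f](s) into 4 summed integrals
on [0, 1) integrate f = t**(3/8) against the kernel
for t in [1, 81/16): the term is ∫ 2*sqrt(t)·t^(s-1)
[81/16, 81) adds the kernel integral of log(t**(1/4))/t**(1/4)
on [81, ∞): add ∫ 1/t·t^(s-1) dt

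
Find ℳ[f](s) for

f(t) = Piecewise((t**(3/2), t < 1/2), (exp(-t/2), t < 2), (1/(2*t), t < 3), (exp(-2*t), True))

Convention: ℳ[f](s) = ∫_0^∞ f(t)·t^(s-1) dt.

(12*24**s*(s - 1)*(2*s + 3)*uppergamma(s, 1/4) - 12*24**s*(s - 1)*(2*s + 3)*uppergamma(s, 1) - 3*24**s*(2*s + 3) + 2*36**s*(2*s + 3) + 12*6**s*(s - 1)*(2*s + 3)*uppergamma(s, 6) + 6*sqrt(2)*6**s*(s - 1))/(12*12**s*(s - 1)*(2*s + 3))
  Re(s) > -3/2

along the cuts 1/2, 2, 3, ℳ[f](s) splits into 4 integrals
∫ over [0, 1/2) of t**(3/2)·t^(s-1) joins the sum
between 1/2 and 2 the integrand is exp(-t/2)·t^(s-1)
∫ 1/(2*t)·t^(s-1) over [2, 3)
∫ exp(-2*t)·t^(s-1) over [3, ∞)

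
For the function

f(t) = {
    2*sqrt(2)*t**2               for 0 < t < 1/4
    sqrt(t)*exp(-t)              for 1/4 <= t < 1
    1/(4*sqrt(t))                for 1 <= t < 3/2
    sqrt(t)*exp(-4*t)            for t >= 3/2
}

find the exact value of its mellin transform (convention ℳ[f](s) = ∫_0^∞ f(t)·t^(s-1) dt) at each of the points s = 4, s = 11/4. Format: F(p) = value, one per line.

F(4) = -211*exp(-1)/8 - 105*sqrt(pi)*erfc(1)/16 - 1/14 + 105*sqrt(pi)*erfc(sqrt(6))/8192 + sqrt(2)/12288 + 3261*sqrt(6)*exp(-6)/4096 + 27*sqrt(6)/224 + 105*sqrt(pi)*erfc(1/2)/16 + 995*exp(-1/4)/128
F(11/4) = -uppergamma(13/4, 1) - 1207/10944 + sqrt(2)*uppergamma(13/4, 6)/128 + 2**(3/4)*3**(1/4)/8 + uppergamma(13/4, 1/4)

peel off the shared t-power: 2*sqrt(2)*t**(3/2) on [0, 1/4); exp(-t) on [1/4, 1); 1/(4*t) on [1, 3/2); …
remove the common scale on t first: t**(3/2) on [0, 1/2); exp(-t/2) on [1/2, 2); 1/(2*t) on [2, 3); …
cuts at 1/4, 1, 3/2: linearity sums the 4 kernel integrals
over [0, 1/4), the kernel integral of 2*sqrt(2)*t**2 enters the sum
the [1/4, 1) slice contributes ∫ sqrt(t)*exp(-t)·t^(s-1) dt
segment 1 to 3/2 holds 1/(4*sqrt(t)); add its integral
the [3/2, ∞) slice contributes ∫ sqrt(t)*exp(-4*t)·t^(s-1) dt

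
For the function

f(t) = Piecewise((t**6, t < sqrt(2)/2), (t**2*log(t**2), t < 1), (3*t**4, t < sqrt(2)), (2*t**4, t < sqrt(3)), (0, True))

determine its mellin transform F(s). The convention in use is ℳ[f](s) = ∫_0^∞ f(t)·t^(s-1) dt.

(16*2**(s/2)*(s + 4)*(s + 6) - 24*2**(s/2)*(s + 6)*(4*s - (s + 4)**2 + 12) + 32*2**s*(s + 6)*(4*s - (s + 4)**2 + 12) + 144*6**(s/2)*(s + 6)*(4*s - (s + 4)**2 + 12) - 4*(s + 4)**2*(s + 6)*log(2) - 8*(s + 4)*(s + 6) + 8*(s + 4)*(s + 6)*log(2) + (s + 4)*(4*s - (s + 4)**2 + 12))/(8*2**(s/2)*(s + 4)*(s + 6)*(4*s - (s + 4)**2 + 12))
  Re(s) > -6

reversing the power substitution: t**3 on [0, 1/2); t*log(t) on [1/2, 1); 3*t**2 on [1, 2); …
the shared t-power comes off first: t on [0, 1/2); log(t)/t on [1/2, 1); 3 on [1, 2); …
the 4 pieces separated at sqrt(2)/2, 1, sqrt(2) each add one integral
∫ over [0, sqrt(2)/2) of t**6·t^(s-1) joins the sum
segment sqrt(2)/2 to 1 holds t**2*log(t**2); add its integral
for t in [1, sqrt(2)): the term is ∫ 3*t**4·t^(s-1)
for t in [sqrt(2), sqrt(3)): the term is ∫ 2*t**4·t^(s-1)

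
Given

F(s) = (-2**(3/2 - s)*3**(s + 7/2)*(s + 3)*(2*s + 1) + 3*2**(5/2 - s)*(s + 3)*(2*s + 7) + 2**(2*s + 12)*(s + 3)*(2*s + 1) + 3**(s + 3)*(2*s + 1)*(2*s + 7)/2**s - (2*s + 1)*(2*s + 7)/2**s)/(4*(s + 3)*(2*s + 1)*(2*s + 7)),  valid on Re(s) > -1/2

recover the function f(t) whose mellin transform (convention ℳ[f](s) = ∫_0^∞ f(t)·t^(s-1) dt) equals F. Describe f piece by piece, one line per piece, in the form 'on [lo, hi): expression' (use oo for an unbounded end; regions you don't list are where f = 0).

the 3 pieces separated at 1/2, 3/2 each add one integral
the [0, 1/2) slice contributes ∫ 3*sqrt(t)·t^(s-1) dt
between 1/2 and 3/2 the integrand is 2*t**3·t^(s-1)
piece [3/2, 4): integrate 4*t**(7/2) against the kernel

on [0, 1/2): 3*sqrt(t)
on [1/2, 3/2): 2*t**3
on [3/2, 4): 4*t**(7/2)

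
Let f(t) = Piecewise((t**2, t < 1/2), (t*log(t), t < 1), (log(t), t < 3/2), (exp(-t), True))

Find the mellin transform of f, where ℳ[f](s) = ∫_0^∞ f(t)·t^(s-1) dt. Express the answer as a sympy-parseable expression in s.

cuts at 1/2, 1, 3/2: linearity sums the 4 kernel integrals
segment [0, 1/2) carries t**2; integrate it
∫ over [1/2, 1) of t*log(t)·t^(s-1) joins the sum
the [1, 3/2) slice contributes ∫ log(t)·t^(s-1) dt
over [3/2, ∞), the kernel integral of exp(-t) enters the sum

(4*2**s*s**2*(s + 2)*(s**2 + 2*s + 1)*uppergamma(s, 3/2) - 4*2**s*s**2*(s + 2) + 4*2**s*(s + 2)*(s**2 + 2*s + 1) + 3**s*s*(s + 2)*(-4*log(2) + 4*log(3))*(s**2 + 2*s + 1) - 4*3**s*(s + 2)*(s**2 + 2*s + 1) + s**3*(s + 2)*log(4) + s**2*(s + 2)*log(4) + 2*s**2*(s + 2) + s**2*(s**2 + 2*s + 1))/(4*2**s*s**2*(s + 2)*(s**2 + 2*s + 1))
  Re(s) > -2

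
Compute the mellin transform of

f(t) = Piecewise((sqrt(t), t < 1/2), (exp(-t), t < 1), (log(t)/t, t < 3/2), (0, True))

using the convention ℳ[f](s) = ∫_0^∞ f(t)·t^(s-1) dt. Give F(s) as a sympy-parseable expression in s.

(3*2**s*(2*s + 1)*(s**2 - 2*s + 1)*uppergamma(s, 1/2) - 3*2**s*(2*s + 1)*(s**2 - 2*s + 1)*uppergamma(s, 1) + 3*2**s*(2*s + 1) + 3**s*s*(2*s + 1)*(-2*log(2) + 2*log(3)) - 2*3**s*(2*s + 1) + 3**s*(2*s + 1)*(-2*log(3) + 2*log(2)) + 3*sqrt(2)*(s**2 - 2*s + 1))/(3*2**s*(2*s + 1)*(s**2 - 2*s + 1))
  Re(s) > -1/2

f breaks at 1/2, 1 into 3 integrals to sum
for t in [0, 1/2): the term is ∫ sqrt(t)·t^(s-1)
piece [1/2, 1): integrate exp(-t) against the kernel
segment 1 to 3/2 holds log(t)/t; add its integral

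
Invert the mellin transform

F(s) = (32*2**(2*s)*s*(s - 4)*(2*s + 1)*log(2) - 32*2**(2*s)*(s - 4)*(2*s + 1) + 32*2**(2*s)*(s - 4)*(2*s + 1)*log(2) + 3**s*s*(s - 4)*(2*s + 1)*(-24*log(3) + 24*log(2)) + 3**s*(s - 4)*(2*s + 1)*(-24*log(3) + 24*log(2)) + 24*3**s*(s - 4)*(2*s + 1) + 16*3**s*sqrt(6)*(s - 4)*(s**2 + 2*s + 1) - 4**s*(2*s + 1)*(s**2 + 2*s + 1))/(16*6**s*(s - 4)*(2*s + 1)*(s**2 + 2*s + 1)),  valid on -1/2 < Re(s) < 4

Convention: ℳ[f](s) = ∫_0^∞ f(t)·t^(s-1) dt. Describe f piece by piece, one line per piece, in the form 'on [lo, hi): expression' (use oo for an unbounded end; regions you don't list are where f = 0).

strip the common scale on t: sqrt(t) on [0, 3/2); t*log(t) on [3/2, 2); t**(-4) on [2, ∞)
decompose at 1/2, 2/3; ℳ[f](s) sums the 3 pieces' integrals
[0, 1/2) adds the kernel integral of sqrt(3)*sqrt(t)
between 1/2 and 2/3 the integrand is 3*t*log(3*t)·t^(s-1)
on [2/3, ∞) integrate f = 1/(81*t**4) against the kernel

on [0, 1/2): sqrt(3)*sqrt(t)
on [1/2, 2/3): 3*t*log(3*t)
on [2/3, oo): 1/(81*t**4)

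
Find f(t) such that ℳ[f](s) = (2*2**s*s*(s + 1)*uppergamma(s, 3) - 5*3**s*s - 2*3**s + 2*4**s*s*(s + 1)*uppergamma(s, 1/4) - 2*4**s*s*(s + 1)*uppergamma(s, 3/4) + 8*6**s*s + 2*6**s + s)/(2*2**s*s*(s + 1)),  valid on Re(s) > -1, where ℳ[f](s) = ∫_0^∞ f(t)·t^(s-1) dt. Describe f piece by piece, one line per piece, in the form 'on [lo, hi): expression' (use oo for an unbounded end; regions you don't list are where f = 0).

cuts at 1/2, 3/2, 3: linearity sums the 4 kernel integrals
segment [0, 1/2) carries t; integrate it
over [1/2, 3/2), the kernel integral of exp(-t/2) enters the sum
piece [3/2, 3): integrate (t + 1) against the kernel
∫ exp(-t)·t^(s-1) over [3, ∞)

on [0, 1/2): t
on [1/2, 3/2): exp(-t/2)
on [3/2, 3): t + 1
on [3, oo): exp(-t)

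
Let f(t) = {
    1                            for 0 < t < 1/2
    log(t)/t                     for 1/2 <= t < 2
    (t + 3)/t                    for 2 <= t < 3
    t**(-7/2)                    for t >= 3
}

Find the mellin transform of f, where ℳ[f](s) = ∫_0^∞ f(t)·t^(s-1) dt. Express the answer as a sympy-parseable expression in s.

invert the shared t-power to get t on [0, 1/2); log(t) on [1/2, 2); t + 3 on [2, 3); …
decompose at 1/2, 2, 3; ℳ[f](s) sums the 4 pieces' integrals
∫ over [0, 1/2) of 1·t^(s-1) joins the sum
on [1/2, 2) integrate f = log(t)/t against the kernel
[2, 3) adds the kernel integral of (t + 3)/t
piece [3, ∞): integrate t**(-7/2) against the kernel

2**(1 - s)*(54*2**(2*s - 2)*s*(s - 1)*(2*s - 7)*log(2) - 54*2**(2*s - 2)*s*(2*s - 7) - 270*2**(2*s - 2)*(s - 1)**2*(2*s - 7) - 162*2**(2*s - 2)*(s - 1)*(2*s - 7) - 4*sqrt(3)*6**(s - 1)*s*(s - 1)**2 + 324*6**(s - 1)*(s - 1)**2*(2*s - 7) + 162*6**(s - 1)*(s - 1)*(2*s - 7) + 54*s*(s - 1)*(2*s - 7)*log(2) + 54*s*(2*s - 7) + 27*(s - 1)**2*(2*s - 7))/(54*s*(s - 1)**2*(2*s - 7))
  0 < Re(s) < 7/2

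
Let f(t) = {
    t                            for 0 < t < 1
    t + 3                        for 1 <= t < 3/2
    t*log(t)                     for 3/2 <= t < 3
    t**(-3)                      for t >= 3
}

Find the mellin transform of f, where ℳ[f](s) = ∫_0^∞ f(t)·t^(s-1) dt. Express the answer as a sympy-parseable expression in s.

(-162*2**s*s*(s - 3)*(s**2 + 2*s + 1) - 162*2**s*(s - 3)*(s**2 + 2*s + 1) - 81*3**s*s**2*(s - 3)*(s + 1)*log(3) + 81*3**s*s**2*(s - 3)*(s + 1)*log(2) - 81*3**s*s*(s - 3)*(s + 1)*log(3) + 81*3**s*s*(s - 3)*(s + 1)*log(2) + 81*3**s*s*(s - 3)*(s + 1) + 243*3**s*s*(s - 3)*(s**2 + 2*s + 1) + 162*3**s*(s - 3)*(s**2 + 2*s + 1) + 162*6**s*s**2*(s - 3)*(s + 1)*log(3) - 162*6**s*s*(s - 3)*(s + 1) + 162*6**s*s*(s - 3)*(s + 1)*log(3) - 2*6**s*s*(s + 1)*(s**2 + 2*s + 1))/(54*2**s*s*(s - 3)*(s + 1)*(s**2 + 2*s + 1))
  -1 < Re(s) < 3

breakpoints 1, 3/2, 3: one integral from each of the 4 segments
between 0 and 1 the integrand is t·t^(s-1)
∫ over [1, 3/2) of (t + 3)·t^(s-1) joins the sum
on [3/2, 3) integrate f = t*log(t) against the kernel
over [3, ∞), the kernel integral of t**(-3) enters the sum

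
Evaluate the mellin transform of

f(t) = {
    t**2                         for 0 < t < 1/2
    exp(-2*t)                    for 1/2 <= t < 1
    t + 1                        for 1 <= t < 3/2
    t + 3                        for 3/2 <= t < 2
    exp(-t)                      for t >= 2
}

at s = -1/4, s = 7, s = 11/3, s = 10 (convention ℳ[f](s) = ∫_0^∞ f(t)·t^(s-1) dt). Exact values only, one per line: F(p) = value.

along the cuts 1/2, 1, 3/2, 2, ℳ[f](s) splits into 5 integrals
∫ t**2·t^(s-1) over [0, 1/2)
on [1/2, 1): add ∫ exp(-2*t)·t^(s-1) dt
[1, 3/2) adds the kernel integral of (t + 1)
for t in [3/2, 2): the term is ∫ (t + 3)·t^(s-1)
segment 2 to ∞ holds exp(-t); add its integral

F(-1/4) = 2**(1/4)*(-196*sqrt(2) - 42*uppergamma(-1/4, 2) + 21*2**(3/4)*uppergamma(-1/4, 2) + 6 + 42*uppergamma(-1/4, 1) + 56*2**(3/4) + 112*3**(3/4))/42
F(7) = (493164*E + 2635567*exp(2) + 169493184)*exp(-2)/32256
F(11/3) = 2**(1/3)*(-77112*3**(2/3) - 20400*2**(2/3) - 5236*uppergamma(11/3, 2) + 231 + 5236*uppergamma(11/3, 1) + 41888*2**(2/3)*uppergamma(11/3, 2) + 835584*2**(1/3))/83776
F(10) = (2604122400*E + 1302094759*exp(2) + 7241213675520)*exp(-2)/2703360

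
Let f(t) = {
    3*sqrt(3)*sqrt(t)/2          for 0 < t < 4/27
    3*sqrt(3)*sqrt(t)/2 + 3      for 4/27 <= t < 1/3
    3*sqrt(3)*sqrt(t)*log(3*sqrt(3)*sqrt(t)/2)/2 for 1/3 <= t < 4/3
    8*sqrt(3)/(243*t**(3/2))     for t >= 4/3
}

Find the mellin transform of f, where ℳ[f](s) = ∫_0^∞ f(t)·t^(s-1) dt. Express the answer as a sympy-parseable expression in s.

(-324*2**(2*s)*s*(2*s - 3)*(4*s**2 + 4*s + 1) - 162*2**(2*s)*(2*s - 3)*(4*s**2 + 4*s + 1) - 324*3**(2*s)*s**2*(2*s - 3)*(2*s + 1)*log(3) + 324*3**(2*s)*s**2*(2*s - 3)*(2*s + 1)*log(2) - 162*3**(2*s)*s*(2*s - 3)*(2*s + 1)*log(3) + 162*3**(2*s)*s*(2*s - 3)*(2*s + 1)*log(2) + 162*3**(2*s)*s*(2*s - 3)*(2*s + 1) + 486*3**(2*s)*s*(2*s - 3)*(4*s**2 + 4*s + 1) + 162*3**(2*s)*(2*s - 3)*(4*s**2 + 4*s + 1) + 648*6**(2*s)*s**2*(2*s - 3)*(2*s + 1)*log(3) - 324*6**(2*s)*s*(2*s - 3)*(2*s + 1) + 324*6**(2*s)*s*(2*s - 3)*(2*s + 1)*log(3) - 4*6**(2*s)*s*(2*s + 1)*(4*s**2 + 4*s + 1))/(54*3**(3*s)*s*(2*s - 3)*(2*s + 1)*(4*s**2 + 4*s + 1))
  -1/2 < Re(s) < 3/2

strip the common scale on t: 3*sqrt(t)/2 on [0, 4/9); 3*sqrt(t)/2 + 3 on [4/9, 1); 3*sqrt(t)*log(3*sqrt(t)/2)/2 on [1, 4); …
back out the power substitution: 3*t/2 on [0, 2/3); 3*t/2 + 3 on [2/3, 1); 3*t*log(3*t/2)/2 on [1, 2); …
peel off the common scale on t: t on [0, 1); t + 3 on [1, 3/2); t*log(t) on [3/2, 3); …
slice at 4/27, 1/3, 4/3, transform all 4 pieces, and sum them
piece [0, 4/27): integrate 3*sqrt(3)*sqrt(t)/2 against the kernel
for t in [4/27, 1/3): the term is ∫ (3*sqrt(3)*sqrt(t)/2 + 3)·t^(s-1)
between 1/3 and 4/3 the integrand is 3*sqrt(3)*sqrt(t)*log(3*sqrt(3)*sqrt(t)/2)/2·t^(s-1)
∫ 8*sqrt(3)/(243*t**(3/2))·t^(s-1) over [4/3, ∞)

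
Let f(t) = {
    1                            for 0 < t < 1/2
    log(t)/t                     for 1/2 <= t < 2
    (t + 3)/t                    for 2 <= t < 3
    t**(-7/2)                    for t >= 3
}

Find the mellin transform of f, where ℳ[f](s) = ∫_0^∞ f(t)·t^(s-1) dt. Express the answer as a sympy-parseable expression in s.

2**(1 - s)*(54*2**(2*s - 2)*s*(s - 1)*(2*s - 7)*log(2) - 54*2**(2*s - 2)*s*(2*s - 7) - 270*2**(2*s - 2)*(s - 1)**2*(2*s - 7) - 162*2**(2*s - 2)*(s - 1)*(2*s - 7) - 4*sqrt(3)*6**(s - 1)*s*(s - 1)**2 + 324*6**(s - 1)*(s - 1)**2*(2*s - 7) + 162*6**(s - 1)*(s - 1)*(2*s - 7) + 54*s*(s - 1)*(2*s - 7)*log(2) + 54*s*(2*s - 7) + 27*(s - 1)**2*(2*s - 7))/(54*s*(s - 1)**2*(2*s - 7))
  0 < Re(s) < 7/2

remove the shared t-power first: t on [0, 1/2); log(t) on [1/2, 2); t + 3 on [2, 3); …
breakpoints 1/2, 2, 3: one integral from each of the 4 segments
∫ 1·t^(s-1) over [0, 1/2)
∫ over [1/2, 2) of log(t)/t·t^(s-1) joins the sum
over [2, 3), the kernel integral of (t + 3)/t enters the sum
piece [3, ∞): integrate t**(-7/2) against the kernel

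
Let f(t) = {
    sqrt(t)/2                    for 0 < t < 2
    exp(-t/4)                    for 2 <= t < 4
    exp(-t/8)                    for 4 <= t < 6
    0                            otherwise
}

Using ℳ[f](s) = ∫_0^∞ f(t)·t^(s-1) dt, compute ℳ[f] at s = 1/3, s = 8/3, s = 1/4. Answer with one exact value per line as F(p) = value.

reversing the power substitution: t/2 on [0, sqrt(2)); exp(-t**2/4) on [sqrt(2), 2); exp(-t**2/8) on [2, sqrt(6))
undo the common scale on t: t on [0, sqrt(2)/2); exp(-t**2) on [sqrt(2)/2, 1); exp(-t**2/2) on [1, sqrt(6)/2)
reversing the power substitution: sqrt(t) on [0, 1/2); exp(-t) on [1/2, 1); exp(-t/2) on [1, 3/2)
split f at 2, 4: ℳ[f](s) collects 3 kernel integrals
between 0 and 2 the integrand is sqrt(t)/2·t^(s-1)
on [2, 4) integrate f = exp(-t/4) against the kernel
between 4 and 6 the integrand is exp(-t/8)·t^(s-1)

F(1/3) = -2*uppergamma(1/3, 3/4) - 2**(2/3)*uppergamma(1/3, 1) + 2**(2/3)*uppergamma(1/3, 1/2) + 3*2**(5/6)/5 + 2*uppergamma(1/3, 1/2)
F(8/3) = -256*uppergamma(8/3, 3/4) - 32*2**(1/3)*uppergamma(8/3, 1) + 24*2**(1/6)/19 + 32*2**(1/3)*uppergamma(8/3, 1/2) + 256*uppergamma(8/3, 1/2)
F(1/4) = -2**(3/4)*uppergamma(1/4, 3/4) - sqrt(2)*uppergamma(1/4, 1) + sqrt(2)*uppergamma(1/4, 1/2) + 2**(3/4)*uppergamma(1/4, 1/2) + 2*2**(3/4)/3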